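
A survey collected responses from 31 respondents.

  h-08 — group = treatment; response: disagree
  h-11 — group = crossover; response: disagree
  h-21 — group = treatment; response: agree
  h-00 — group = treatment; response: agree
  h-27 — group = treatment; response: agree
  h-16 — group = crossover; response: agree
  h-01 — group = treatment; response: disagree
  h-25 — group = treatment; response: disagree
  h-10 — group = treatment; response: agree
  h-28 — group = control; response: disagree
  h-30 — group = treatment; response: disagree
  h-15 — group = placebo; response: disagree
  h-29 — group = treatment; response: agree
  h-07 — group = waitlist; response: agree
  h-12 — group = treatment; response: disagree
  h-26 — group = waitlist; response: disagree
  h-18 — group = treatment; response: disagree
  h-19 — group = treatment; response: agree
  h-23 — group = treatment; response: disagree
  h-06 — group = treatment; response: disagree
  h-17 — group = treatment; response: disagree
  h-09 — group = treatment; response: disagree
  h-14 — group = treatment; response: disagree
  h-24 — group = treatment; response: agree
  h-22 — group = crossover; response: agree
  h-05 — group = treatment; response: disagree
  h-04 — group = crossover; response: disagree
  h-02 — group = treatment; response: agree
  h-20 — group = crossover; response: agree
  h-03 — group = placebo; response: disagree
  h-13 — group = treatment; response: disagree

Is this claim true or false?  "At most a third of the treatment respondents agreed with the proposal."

False

'At most a third of the treatment respondents agreed with the proposal' holds iff |A ∩ B| / |A| ≤ 1/3.
|A| = 21, |A ∩ B| = 8, |A ∖ B| = 13.
|A ∩ B|/|A| = 8/21, so the statement is false.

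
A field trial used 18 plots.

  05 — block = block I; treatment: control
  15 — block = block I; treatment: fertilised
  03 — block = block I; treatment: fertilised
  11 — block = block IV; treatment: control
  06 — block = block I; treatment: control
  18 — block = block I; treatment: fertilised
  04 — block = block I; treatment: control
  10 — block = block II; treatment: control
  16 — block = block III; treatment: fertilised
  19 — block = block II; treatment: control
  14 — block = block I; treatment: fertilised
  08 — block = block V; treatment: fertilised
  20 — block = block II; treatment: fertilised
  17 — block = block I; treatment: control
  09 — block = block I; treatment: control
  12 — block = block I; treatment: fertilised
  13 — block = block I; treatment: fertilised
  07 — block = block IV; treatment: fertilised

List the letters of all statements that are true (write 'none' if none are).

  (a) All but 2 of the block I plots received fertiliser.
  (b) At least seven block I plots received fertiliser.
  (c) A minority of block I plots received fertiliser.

|A| = 11, |A ∩ B| = 6, |A ∖ B| = 5.
(a) |A ∖ B| = 2: fails.
(b) |A ∩ B| ≥ 7: fails.
(c) |A ∩ B| < |A ∖ B|: fails.

none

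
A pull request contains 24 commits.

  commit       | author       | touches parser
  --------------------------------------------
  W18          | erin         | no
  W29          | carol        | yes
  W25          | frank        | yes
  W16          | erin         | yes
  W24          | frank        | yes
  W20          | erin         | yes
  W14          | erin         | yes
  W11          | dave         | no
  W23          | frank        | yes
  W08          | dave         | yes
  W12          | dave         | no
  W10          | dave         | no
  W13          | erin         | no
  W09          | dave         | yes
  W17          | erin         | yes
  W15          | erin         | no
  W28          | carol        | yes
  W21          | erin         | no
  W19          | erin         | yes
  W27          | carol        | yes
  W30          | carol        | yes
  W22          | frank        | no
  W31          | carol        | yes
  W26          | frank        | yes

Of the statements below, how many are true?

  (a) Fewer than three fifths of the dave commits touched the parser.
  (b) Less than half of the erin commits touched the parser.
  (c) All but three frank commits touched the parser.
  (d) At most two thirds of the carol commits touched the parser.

1

(a) dave: |A| = 5, |A ∩ B| = 2; needs |A ∩ B| / |A| < 3/5 — true.
(b) erin: |A| = 9, |A ∩ B| = 5; needs |A ∩ B| < |A ∖ B| — false.
(c) frank: |A| = 5, |A ∩ B| = 4; needs |A ∖ B| = 3 — false.
(d) carol: |A| = 5, |A ∩ B| = 5; needs |A ∩ B| / |A| ≤ 2/3 — false.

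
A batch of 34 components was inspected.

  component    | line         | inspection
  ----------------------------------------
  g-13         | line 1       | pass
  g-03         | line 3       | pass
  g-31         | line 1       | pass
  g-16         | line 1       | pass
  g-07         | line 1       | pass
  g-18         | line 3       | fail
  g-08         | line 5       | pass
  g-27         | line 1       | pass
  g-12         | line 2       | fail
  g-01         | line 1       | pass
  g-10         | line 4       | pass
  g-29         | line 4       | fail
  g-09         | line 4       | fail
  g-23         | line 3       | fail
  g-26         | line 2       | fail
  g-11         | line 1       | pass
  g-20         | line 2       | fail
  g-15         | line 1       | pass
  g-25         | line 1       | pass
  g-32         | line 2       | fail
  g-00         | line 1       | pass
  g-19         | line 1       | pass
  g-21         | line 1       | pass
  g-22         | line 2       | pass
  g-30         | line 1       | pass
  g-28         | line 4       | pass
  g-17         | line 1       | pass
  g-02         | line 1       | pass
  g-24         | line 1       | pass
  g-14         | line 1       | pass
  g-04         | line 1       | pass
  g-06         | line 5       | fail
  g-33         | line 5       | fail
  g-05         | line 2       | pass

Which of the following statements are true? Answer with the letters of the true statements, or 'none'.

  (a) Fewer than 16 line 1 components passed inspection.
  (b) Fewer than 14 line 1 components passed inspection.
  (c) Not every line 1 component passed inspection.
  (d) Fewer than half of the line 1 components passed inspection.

|A| = 18, |A ∩ B| = 18, |A ∖ B| = 0.
(a) |A ∩ B| < 16: fails.
(b) |A ∩ B| < 14: fails.
(c) A ⊄ B (|A ∖ B| ≥ 1): fails.
(d) |A ∩ B| < |A ∖ B|: fails.

none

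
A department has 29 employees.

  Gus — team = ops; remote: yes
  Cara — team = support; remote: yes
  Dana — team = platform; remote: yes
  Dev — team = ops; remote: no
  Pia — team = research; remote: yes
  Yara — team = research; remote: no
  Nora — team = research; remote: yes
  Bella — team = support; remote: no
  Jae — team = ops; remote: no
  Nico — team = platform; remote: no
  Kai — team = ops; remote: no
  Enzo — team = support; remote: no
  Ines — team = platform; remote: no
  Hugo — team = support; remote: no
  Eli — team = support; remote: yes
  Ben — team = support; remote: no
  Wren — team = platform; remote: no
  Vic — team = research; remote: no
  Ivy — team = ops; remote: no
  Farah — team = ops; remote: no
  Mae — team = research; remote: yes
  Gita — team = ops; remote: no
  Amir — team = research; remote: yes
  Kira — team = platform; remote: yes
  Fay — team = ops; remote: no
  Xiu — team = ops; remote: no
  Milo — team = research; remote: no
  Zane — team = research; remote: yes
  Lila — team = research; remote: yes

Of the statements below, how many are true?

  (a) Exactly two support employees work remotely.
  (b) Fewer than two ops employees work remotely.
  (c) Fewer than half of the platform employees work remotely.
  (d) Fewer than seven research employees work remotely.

4

(a) support: |A| = 6, |A ∩ B| = 2; needs |A ∩ B| = 2 — true.
(b) ops: |A| = 9, |A ∩ B| = 1; needs |A ∩ B| < 2 — true.
(c) platform: |A| = 5, |A ∩ B| = 2; needs |A ∩ B| < |A ∖ B| — true.
(d) research: |A| = 9, |A ∩ B| = 6; needs |A ∩ B| < 7 — true.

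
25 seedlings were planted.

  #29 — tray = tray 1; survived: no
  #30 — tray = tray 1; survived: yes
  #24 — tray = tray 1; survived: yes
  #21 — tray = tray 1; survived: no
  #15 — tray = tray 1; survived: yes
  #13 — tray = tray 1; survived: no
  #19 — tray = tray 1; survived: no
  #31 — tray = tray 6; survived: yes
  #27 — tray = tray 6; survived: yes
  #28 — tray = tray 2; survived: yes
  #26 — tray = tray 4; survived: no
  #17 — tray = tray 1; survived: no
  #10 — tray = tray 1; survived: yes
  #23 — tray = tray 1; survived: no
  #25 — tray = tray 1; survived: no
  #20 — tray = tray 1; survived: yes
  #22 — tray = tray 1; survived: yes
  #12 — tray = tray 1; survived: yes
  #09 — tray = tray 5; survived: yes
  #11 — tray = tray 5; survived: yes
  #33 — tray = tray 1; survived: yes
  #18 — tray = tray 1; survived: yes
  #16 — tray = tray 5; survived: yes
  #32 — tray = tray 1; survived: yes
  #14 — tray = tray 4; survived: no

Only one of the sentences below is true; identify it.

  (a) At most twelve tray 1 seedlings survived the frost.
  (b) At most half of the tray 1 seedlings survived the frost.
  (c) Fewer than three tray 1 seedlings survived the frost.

|A| = 17, |A ∩ B| = 10, |A ∖ B| = 7.
(a) requires |A ∩ B| ≤ 12: true.
(b) requires |A ∩ B| ≤ |A ∖ B|: false.
(c) requires |A ∩ B| < 3: false.

(a)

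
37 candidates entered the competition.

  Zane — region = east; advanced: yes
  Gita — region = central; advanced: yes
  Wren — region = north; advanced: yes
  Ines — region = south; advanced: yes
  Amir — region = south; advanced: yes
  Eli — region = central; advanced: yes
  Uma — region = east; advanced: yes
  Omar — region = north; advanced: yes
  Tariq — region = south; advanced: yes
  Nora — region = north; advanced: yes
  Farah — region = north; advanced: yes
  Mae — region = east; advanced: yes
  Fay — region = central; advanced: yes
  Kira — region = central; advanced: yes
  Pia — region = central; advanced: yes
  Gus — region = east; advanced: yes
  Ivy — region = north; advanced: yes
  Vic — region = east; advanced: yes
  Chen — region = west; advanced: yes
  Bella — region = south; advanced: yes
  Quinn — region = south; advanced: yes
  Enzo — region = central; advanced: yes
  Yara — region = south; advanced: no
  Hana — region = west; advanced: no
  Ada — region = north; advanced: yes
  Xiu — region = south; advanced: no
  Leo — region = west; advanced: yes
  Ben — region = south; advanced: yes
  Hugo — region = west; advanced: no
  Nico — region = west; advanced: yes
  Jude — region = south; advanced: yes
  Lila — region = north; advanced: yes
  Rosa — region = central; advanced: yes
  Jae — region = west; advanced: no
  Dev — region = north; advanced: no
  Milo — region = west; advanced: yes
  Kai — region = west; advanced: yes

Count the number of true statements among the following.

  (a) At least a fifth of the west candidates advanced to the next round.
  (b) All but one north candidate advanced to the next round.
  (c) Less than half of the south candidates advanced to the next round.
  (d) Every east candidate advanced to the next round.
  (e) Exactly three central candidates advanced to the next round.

(a) west: |A| = 8, |A ∩ B| = 5; needs |A ∩ B| / |A| ≥ 1/5 — true.
(b) north: |A| = 8, |A ∩ B| = 7; needs |A ∖ B| = 1 — true.
(c) south: |A| = 9, |A ∩ B| = 7; needs |A ∩ B| < |A ∖ B| — false.
(d) east: |A| = 5, |A ∩ B| = 5; needs A ⊆ B, i.e. every element of A is in B (|A ∖ B| = 0) — true.
(e) central: |A| = 7, |A ∩ B| = 7; needs |A ∩ B| = 3 — false.

3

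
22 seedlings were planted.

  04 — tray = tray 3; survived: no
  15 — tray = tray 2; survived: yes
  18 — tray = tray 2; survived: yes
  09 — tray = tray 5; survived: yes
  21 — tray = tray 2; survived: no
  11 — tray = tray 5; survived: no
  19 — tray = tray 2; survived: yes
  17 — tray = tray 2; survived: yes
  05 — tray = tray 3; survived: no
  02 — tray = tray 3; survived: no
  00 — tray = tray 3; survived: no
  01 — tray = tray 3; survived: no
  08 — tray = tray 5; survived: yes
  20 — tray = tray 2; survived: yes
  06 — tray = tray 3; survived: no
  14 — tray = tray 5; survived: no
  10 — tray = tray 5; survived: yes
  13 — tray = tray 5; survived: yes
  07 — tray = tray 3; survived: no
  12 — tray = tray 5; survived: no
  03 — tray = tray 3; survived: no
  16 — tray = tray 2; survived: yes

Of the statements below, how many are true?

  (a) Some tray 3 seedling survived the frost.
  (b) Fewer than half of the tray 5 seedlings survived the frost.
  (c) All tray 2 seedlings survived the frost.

(a) tray 3: |A| = 8, |A ∩ B| = 0; needs A ∩ B ≠ ∅ (|A ∩ B| ≥ 1) — false.
(b) tray 5: |A| = 7, |A ∩ B| = 4; needs |A ∩ B| < |A ∖ B| — false.
(c) tray 2: |A| = 7, |A ∩ B| = 6; needs A ⊆ B, i.e. every element of A is in B (|A ∖ B| = 0) — false.

0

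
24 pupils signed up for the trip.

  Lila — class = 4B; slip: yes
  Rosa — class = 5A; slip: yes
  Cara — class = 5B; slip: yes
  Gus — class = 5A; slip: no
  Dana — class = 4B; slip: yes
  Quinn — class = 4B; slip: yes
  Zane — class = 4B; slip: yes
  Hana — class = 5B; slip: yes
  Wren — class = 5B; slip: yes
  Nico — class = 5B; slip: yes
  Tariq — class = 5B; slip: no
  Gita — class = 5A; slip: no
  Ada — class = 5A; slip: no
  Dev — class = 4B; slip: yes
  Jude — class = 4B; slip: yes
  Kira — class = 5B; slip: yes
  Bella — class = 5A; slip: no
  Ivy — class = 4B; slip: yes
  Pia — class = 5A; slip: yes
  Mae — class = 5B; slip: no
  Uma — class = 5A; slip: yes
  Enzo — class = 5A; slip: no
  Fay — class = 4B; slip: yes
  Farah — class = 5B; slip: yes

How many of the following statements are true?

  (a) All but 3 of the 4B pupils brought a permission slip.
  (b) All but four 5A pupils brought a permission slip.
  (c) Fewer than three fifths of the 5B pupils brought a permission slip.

(a) 4B: |A| = 8, |A ∩ B| = 8; needs |A ∖ B| = 3 — false.
(b) 5A: |A| = 8, |A ∩ B| = 3; needs |A ∖ B| = 4 — false.
(c) 5B: |A| = 8, |A ∩ B| = 6; needs |A ∩ B| / |A| < 3/5 — false.

0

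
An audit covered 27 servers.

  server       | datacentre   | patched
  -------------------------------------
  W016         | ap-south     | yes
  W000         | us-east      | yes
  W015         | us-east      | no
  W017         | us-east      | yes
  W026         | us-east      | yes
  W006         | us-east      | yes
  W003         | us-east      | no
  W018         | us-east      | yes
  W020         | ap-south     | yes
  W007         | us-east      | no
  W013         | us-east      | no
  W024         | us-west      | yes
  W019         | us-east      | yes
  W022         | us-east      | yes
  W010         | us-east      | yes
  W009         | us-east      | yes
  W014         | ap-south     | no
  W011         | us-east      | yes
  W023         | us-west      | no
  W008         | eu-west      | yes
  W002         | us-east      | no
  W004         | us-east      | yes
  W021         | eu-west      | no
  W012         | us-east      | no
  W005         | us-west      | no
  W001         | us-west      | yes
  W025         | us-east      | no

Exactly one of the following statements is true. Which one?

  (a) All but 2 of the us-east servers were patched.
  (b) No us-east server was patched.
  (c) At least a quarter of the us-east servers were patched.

(c)

|A| = 18, |A ∩ B| = 11, |A ∖ B| = 7.
(a) requires |A ∖ B| = 2: false.
(b) requires A ∩ B = ∅ (|A ∩ B| = 0): false.
(c) requires |A ∩ B| / |A| ≥ 1/4: true.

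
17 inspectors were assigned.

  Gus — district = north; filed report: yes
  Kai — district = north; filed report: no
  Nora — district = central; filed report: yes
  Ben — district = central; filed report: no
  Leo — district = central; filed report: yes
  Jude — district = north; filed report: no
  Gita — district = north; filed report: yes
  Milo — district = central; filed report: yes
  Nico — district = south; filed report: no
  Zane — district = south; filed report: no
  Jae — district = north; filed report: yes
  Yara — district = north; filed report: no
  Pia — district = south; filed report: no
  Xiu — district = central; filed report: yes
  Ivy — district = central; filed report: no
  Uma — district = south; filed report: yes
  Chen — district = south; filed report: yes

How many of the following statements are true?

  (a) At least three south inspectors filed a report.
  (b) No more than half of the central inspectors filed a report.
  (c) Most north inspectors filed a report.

(a) south: |A| = 5, |A ∩ B| = 2; needs |A ∩ B| ≥ 3 — false.
(b) central: |A| = 6, |A ∩ B| = 4; needs |A ∩ B| ≤ |A ∖ B| — false.
(c) north: |A| = 6, |A ∩ B| = 3; needs |A ∩ B| > |A ∖ B| — false.

0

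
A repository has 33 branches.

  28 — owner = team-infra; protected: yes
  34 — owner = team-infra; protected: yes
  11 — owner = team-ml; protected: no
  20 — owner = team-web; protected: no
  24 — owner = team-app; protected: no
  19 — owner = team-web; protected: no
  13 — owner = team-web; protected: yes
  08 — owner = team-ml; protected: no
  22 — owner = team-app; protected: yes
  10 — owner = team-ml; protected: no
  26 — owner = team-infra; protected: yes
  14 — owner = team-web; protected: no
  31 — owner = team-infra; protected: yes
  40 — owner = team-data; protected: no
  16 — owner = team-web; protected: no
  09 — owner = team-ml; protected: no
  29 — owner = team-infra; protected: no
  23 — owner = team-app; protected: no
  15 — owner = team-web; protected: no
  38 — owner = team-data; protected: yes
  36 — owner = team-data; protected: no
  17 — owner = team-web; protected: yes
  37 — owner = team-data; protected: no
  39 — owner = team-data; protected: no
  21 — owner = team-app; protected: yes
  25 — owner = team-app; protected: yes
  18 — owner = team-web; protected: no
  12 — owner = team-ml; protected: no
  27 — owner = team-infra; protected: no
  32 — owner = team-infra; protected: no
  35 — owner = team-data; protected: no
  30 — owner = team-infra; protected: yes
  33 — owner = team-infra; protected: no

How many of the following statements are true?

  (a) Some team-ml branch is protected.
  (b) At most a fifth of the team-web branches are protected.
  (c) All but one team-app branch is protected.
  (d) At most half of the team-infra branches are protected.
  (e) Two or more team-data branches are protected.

0

(a) team-ml: |A| = 5, |A ∩ B| = 0; needs A ∩ B ≠ ∅ (|A ∩ B| ≥ 1) — false.
(b) team-web: |A| = 8, |A ∩ B| = 2; needs |A ∩ B| / |A| ≤ 1/5 — false.
(c) team-app: |A| = 5, |A ∩ B| = 3; needs |A ∖ B| = 1 — false.
(d) team-infra: |A| = 9, |A ∩ B| = 5; needs |A ∩ B| ≤ |A ∖ B| — false.
(e) team-data: |A| = 6, |A ∩ B| = 1; needs |A ∩ B| ≥ 2 — false.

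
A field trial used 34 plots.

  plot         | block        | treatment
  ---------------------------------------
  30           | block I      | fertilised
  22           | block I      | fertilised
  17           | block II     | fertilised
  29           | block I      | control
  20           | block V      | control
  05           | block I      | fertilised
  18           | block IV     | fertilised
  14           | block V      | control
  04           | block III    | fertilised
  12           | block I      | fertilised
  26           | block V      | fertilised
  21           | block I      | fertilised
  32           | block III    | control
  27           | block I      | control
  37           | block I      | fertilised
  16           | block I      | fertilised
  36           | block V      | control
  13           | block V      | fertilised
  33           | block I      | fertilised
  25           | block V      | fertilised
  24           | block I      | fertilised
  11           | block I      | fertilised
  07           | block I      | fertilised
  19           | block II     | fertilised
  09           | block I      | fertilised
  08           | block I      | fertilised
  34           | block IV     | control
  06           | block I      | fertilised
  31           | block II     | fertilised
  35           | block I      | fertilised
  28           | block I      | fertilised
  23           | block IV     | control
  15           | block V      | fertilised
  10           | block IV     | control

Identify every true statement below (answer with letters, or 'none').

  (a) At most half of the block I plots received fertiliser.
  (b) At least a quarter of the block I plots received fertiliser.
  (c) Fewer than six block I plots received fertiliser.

(b)

|A| = 18, |A ∩ B| = 16, |A ∖ B| = 2.
(a) |A ∩ B| ≤ |A ∖ B|: fails.
(b) |A ∩ B| / |A| ≥ 1/4: holds.
(c) |A ∩ B| < 6: fails.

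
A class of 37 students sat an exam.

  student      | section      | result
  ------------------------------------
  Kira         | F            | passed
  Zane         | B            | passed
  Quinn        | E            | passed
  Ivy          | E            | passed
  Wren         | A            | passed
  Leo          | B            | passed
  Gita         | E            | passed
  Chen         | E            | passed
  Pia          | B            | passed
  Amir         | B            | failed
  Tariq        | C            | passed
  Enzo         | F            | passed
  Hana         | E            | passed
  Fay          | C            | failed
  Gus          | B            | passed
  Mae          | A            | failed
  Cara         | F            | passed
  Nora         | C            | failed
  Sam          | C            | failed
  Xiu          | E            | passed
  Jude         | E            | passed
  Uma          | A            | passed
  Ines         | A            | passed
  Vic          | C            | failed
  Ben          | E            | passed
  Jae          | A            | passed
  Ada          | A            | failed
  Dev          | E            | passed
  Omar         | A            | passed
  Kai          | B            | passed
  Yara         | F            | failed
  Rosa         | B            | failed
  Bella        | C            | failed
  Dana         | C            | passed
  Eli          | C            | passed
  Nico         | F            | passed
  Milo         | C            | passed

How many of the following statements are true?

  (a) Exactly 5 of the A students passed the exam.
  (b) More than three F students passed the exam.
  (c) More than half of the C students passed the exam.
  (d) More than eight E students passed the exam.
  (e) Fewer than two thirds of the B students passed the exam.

(a) A: |A| = 7, |A ∩ B| = 5; needs |A ∩ B| = 5 — true.
(b) F: |A| = 5, |A ∩ B| = 4; needs |A ∩ B| > 3 — true.
(c) C: |A| = 9, |A ∩ B| = 4; needs |A ∩ B| > |A ∖ B| — false.
(d) E: |A| = 9, |A ∩ B| = 9; needs |A ∩ B| > 8 — true.
(e) B: |A| = 7, |A ∩ B| = 5; needs |A ∩ B| / |A| < 2/3 — false.

3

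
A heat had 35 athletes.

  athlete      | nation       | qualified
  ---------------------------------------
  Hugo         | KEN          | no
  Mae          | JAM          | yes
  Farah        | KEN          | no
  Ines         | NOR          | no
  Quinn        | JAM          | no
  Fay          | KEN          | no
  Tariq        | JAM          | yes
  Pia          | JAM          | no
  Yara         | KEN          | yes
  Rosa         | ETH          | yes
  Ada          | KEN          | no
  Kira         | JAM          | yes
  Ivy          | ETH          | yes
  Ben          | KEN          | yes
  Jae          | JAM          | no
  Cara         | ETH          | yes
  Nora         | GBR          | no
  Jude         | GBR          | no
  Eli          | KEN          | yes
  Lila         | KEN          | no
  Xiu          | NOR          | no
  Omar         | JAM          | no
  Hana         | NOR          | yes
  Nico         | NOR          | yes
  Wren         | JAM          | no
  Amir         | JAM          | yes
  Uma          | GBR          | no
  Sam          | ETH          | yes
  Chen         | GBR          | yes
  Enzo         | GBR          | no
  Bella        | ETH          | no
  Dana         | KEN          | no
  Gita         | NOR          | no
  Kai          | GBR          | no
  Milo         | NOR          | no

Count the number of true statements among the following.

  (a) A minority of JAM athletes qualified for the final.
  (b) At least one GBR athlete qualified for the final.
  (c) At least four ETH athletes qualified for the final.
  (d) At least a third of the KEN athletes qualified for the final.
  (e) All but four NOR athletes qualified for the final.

(a) JAM: |A| = 9, |A ∩ B| = 4; needs |A ∩ B| < |A ∖ B| — true.
(b) GBR: |A| = 6, |A ∩ B| = 1; needs A ∩ B ≠ ∅ (|A ∩ B| ≥ 1) — true.
(c) ETH: |A| = 5, |A ∩ B| = 4; needs |A ∩ B| ≥ 4 — true.
(d) KEN: |A| = 9, |A ∩ B| = 3; needs |A ∩ B| / |A| ≥ 1/3 — true.
(e) NOR: |A| = 6, |A ∩ B| = 2; needs |A ∖ B| = 4 — true.

5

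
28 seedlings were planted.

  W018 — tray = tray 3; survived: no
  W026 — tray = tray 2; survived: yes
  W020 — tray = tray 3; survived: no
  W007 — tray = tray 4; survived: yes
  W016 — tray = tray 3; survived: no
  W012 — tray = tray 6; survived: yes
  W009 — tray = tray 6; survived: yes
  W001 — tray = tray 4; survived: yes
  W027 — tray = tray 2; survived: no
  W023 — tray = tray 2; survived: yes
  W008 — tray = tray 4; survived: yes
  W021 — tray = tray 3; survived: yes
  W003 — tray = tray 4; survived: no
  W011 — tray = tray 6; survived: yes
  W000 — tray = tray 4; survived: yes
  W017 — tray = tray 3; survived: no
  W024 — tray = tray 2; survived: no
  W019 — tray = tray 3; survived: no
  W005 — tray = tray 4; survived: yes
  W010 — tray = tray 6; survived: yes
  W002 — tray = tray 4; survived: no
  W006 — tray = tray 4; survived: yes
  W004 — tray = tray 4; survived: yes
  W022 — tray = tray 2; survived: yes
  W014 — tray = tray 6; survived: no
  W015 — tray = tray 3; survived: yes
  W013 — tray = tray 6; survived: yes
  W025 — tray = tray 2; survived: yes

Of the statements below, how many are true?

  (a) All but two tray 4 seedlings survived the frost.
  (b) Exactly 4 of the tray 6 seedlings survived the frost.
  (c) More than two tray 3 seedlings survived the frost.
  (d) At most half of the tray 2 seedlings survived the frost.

1

(a) tray 4: |A| = 9, |A ∩ B| = 7; needs |A ∖ B| = 2 — true.
(b) tray 6: |A| = 6, |A ∩ B| = 5; needs |A ∩ B| = 4 — false.
(c) tray 3: |A| = 7, |A ∩ B| = 2; needs |A ∩ B| > 2 — false.
(d) tray 2: |A| = 6, |A ∩ B| = 4; needs |A ∩ B| ≤ |A ∖ B| — false.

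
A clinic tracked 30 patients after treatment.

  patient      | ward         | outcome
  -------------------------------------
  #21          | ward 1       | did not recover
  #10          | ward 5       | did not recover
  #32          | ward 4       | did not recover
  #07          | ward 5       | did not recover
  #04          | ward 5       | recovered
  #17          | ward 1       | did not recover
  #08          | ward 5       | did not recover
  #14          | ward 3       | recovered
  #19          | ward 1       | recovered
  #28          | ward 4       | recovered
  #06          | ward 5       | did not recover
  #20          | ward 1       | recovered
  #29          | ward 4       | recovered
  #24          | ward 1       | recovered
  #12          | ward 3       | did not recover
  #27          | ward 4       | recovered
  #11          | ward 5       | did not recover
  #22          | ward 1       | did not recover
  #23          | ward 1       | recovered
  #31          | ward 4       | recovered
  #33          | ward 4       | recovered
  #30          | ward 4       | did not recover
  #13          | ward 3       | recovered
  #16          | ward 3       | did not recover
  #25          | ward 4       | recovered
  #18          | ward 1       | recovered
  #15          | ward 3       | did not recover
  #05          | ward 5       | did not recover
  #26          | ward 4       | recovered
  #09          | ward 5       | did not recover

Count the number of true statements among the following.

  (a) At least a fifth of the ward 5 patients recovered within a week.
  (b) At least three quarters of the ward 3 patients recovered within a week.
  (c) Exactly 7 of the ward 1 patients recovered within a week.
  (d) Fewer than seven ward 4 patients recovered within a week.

(a) ward 5: |A| = 8, |A ∩ B| = 1; needs |A ∩ B| / |A| ≥ 1/5 — false.
(b) ward 3: |A| = 5, |A ∩ B| = 2; needs |A ∩ B| / |A| ≥ 3/4 — false.
(c) ward 1: |A| = 8, |A ∩ B| = 5; needs |A ∩ B| = 7 — false.
(d) ward 4: |A| = 9, |A ∩ B| = 7; needs |A ∩ B| < 7 — false.

0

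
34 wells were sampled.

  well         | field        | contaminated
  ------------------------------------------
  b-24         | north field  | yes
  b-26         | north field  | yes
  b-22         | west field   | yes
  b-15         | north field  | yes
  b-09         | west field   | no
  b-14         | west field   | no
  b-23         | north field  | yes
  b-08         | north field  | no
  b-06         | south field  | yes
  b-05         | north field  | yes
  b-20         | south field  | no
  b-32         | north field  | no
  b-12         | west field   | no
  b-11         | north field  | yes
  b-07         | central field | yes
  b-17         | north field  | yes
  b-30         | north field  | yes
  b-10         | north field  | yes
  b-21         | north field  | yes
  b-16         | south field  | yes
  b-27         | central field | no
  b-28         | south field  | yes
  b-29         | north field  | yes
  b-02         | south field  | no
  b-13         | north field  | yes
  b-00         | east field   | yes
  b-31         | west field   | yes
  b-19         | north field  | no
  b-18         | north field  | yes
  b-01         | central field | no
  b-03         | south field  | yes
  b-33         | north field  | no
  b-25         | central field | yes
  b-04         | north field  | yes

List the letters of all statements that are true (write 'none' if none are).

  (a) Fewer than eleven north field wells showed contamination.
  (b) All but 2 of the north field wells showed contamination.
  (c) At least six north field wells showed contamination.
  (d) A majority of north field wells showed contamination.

(c), (d)

|A| = 18, |A ∩ B| = 14, |A ∖ B| = 4.
(a) |A ∩ B| < 11: fails.
(b) |A ∖ B| = 2: fails.
(c) |A ∩ B| ≥ 6: holds.
(d) |A ∩ B| > |A ∖ B|: holds.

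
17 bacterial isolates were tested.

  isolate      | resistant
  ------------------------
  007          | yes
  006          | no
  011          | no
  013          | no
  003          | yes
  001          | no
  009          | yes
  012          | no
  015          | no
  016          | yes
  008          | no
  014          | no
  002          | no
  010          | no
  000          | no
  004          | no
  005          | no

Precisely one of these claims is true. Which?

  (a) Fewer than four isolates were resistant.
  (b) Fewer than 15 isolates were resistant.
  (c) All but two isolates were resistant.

(b)

|A| = 17, |A ∩ B| = 4, |A ∖ B| = 13.
(a) requires |A ∩ B| < 4: false.
(b) requires |A ∩ B| < 15: true.
(c) requires |A ∖ B| = 2: false.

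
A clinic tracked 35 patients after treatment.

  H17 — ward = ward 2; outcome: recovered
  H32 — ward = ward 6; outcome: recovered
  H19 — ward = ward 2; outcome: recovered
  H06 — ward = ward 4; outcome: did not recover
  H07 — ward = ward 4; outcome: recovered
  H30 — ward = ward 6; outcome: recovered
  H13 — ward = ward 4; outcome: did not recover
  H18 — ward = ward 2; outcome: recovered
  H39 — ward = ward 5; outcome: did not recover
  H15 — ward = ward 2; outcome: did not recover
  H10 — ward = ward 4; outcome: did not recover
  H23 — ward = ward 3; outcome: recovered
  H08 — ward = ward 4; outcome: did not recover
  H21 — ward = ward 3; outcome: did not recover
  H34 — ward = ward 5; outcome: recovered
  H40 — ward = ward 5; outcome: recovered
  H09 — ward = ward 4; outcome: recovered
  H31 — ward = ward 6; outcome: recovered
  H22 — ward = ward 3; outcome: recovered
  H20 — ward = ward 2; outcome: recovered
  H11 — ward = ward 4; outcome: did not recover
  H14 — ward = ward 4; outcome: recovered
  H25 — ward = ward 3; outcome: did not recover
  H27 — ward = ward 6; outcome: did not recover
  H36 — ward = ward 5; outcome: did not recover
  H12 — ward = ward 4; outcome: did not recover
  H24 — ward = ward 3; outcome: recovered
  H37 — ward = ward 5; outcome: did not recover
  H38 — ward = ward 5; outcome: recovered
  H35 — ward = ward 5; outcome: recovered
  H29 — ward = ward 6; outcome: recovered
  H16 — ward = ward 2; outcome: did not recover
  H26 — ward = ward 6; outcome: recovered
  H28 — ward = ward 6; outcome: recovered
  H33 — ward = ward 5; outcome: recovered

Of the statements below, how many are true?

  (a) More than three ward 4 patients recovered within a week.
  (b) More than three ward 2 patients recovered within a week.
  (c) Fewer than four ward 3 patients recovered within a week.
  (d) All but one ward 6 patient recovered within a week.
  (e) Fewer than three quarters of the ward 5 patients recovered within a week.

4

(a) ward 4: |A| = 9, |A ∩ B| = 3; needs |A ∩ B| > 3 — false.
(b) ward 2: |A| = 6, |A ∩ B| = 4; needs |A ∩ B| > 3 — true.
(c) ward 3: |A| = 5, |A ∩ B| = 3; needs |A ∩ B| < 4 — true.
(d) ward 6: |A| = 7, |A ∩ B| = 6; needs |A ∖ B| = 1 — true.
(e) ward 5: |A| = 8, |A ∩ B| = 5; needs |A ∩ B| / |A| < 3/4 — true.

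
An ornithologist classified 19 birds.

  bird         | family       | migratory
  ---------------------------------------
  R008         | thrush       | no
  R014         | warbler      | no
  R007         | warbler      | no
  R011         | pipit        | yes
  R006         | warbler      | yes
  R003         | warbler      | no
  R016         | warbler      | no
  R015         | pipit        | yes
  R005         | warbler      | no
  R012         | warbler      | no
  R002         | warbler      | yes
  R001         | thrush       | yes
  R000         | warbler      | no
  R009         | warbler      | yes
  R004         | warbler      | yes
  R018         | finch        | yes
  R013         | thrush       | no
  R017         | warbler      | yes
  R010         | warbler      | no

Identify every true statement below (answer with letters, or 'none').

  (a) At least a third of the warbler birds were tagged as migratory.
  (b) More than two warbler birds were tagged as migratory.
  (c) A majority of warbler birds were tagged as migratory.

|A| = 13, |A ∩ B| = 5, |A ∖ B| = 8.
(a) |A ∩ B| / |A| ≥ 1/3: holds.
(b) |A ∩ B| > 2: holds.
(c) |A ∩ B| > |A ∖ B|: fails.

(a), (b)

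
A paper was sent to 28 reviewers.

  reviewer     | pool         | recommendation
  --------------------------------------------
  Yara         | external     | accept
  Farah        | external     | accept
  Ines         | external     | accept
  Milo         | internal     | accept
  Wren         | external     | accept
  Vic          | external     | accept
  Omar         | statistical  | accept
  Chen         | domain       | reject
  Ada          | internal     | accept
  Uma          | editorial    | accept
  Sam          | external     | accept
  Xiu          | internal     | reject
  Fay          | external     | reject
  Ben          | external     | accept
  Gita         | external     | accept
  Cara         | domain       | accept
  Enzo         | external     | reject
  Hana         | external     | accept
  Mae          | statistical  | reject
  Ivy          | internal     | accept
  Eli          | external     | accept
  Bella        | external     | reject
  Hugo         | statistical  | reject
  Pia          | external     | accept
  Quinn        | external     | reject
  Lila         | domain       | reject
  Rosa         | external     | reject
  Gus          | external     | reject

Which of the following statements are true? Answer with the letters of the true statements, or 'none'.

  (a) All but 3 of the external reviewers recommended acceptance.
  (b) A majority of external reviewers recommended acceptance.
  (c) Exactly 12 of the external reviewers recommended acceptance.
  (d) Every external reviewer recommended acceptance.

|A| = 17, |A ∩ B| = 11, |A ∖ B| = 6.
(a) |A ∖ B| = 3: fails.
(b) |A ∩ B| > |A ∖ B|: holds.
(c) |A ∩ B| = 12: fails.
(d) A ⊆ B, i.e. every element of A is in B (|A ∖ B| = 0): fails.

(b)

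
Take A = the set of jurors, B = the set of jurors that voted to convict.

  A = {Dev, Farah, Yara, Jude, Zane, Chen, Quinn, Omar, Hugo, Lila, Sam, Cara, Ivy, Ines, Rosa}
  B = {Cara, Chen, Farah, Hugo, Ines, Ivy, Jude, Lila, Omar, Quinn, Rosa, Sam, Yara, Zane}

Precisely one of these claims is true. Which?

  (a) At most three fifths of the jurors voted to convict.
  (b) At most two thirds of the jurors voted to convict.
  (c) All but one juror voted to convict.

(c)

|A| = 15, |A ∩ B| = 14, |A ∖ B| = 1.
(a) requires |A ∩ B| / |A| ≤ 3/5: false.
(b) requires |A ∩ B| / |A| ≤ 2/3: false.
(c) requires |A ∖ B| = 1: true.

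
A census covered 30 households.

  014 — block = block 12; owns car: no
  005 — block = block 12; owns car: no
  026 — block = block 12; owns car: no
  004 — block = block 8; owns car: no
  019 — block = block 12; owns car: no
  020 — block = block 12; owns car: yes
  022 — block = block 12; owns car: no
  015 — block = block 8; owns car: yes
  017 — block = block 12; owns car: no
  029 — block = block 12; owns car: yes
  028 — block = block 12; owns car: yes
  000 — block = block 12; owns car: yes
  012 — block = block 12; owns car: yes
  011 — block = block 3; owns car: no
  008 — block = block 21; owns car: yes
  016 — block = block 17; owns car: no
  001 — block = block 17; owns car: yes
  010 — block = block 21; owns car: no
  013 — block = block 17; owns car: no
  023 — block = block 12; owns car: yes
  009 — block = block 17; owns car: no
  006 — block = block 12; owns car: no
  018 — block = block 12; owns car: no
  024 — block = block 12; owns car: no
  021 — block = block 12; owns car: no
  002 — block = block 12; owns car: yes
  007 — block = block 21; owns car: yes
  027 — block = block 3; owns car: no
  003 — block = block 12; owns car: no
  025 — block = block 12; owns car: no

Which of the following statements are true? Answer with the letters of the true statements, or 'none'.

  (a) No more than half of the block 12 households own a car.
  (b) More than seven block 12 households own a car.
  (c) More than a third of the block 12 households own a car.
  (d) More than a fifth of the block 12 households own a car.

(a), (c), (d)

|A| = 19, |A ∩ B| = 7, |A ∖ B| = 12.
(a) |A ∩ B| ≤ |A ∖ B|: holds.
(b) |A ∩ B| > 7: fails.
(c) |A ∩ B| / |A| > 1/3: holds.
(d) |A ∩ B| / |A| > 1/5: holds.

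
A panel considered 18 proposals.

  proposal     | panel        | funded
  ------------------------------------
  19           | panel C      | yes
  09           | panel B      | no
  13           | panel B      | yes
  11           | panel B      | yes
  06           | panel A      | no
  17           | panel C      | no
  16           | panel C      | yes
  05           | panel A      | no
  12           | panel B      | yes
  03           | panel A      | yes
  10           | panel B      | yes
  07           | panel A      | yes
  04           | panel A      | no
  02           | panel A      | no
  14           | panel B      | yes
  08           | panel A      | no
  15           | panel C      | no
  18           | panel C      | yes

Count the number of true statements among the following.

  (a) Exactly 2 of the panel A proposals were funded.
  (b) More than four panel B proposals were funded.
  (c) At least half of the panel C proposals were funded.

3

(a) panel A: |A| = 7, |A ∩ B| = 2; needs |A ∩ B| = 2 — true.
(b) panel B: |A| = 6, |A ∩ B| = 5; needs |A ∩ B| > 4 — true.
(c) panel C: |A| = 5, |A ∩ B| = 3; needs |A ∩ B| ≥ |A ∖ B| — true.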